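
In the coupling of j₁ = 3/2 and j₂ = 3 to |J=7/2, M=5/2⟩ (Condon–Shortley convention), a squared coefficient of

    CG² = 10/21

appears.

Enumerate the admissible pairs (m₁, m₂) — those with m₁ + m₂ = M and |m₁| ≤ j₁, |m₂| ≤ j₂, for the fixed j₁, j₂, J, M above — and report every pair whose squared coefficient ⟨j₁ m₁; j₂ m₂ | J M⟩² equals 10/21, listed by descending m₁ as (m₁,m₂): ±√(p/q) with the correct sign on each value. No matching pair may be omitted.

Admissible pairs with m₁+m₂ = M = 5/2: (-1/2,3), (1/2,2), (3/2,1)
  (m₁,m₂)=(3/2,1): CG² = 10/21, CG = +√(10/21)   ← matches the target
  (m₁,m₂)=(1/2,2): CG² = 1/7, CG = −√(1/7)
  (m₁,m₂)=(-1/2,3): CG² = 8/21, CG = −√(8/21)
Pairs with CG² = 10/21: (3/2,1): +√(10/21)

(3/2,1): +√(10/21)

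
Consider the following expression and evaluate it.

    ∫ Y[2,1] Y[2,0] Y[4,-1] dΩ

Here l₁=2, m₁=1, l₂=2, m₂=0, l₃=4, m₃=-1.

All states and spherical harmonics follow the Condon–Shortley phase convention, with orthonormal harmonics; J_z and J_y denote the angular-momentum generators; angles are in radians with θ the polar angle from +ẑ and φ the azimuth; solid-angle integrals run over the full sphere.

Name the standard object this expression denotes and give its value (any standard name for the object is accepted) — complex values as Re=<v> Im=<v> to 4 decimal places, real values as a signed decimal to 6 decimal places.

Gaunt coefficient, -0.220728

This is a Gaunt coefficient — the integral of a triple product of spherical harmonics over the sphere.
m-sum 0 ✓  L=8 even ✓  0≤4≤4 ✓
Π(2lᵢ+1) = 5×5×9 = 225
triangle coeff Δ(2,2,4) = 1/630
Σ_t [0,0]: t=0:+1/16 = 1/16
(3j)²=2/35 [(2 2 4; 0 0 0)], sign=+1
Σ_t [0,0]: t=0:+1/24 = 1/24
(3j)²=1/21 [(2 2 4; 1 0 -1)], sign=-1
⇒ 4πI² = 30/49
I = (-1)√(30/49/(4π)) = -0.22072812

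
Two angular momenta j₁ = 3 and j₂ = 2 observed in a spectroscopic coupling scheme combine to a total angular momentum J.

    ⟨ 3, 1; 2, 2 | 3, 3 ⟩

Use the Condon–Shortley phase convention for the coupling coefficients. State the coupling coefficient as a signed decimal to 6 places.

+0.408248

j₁+j₂−J=2  J+j₁−j₂=4  J−j₁+j₂=2  j₁+j₂+J+1=9
(j₁±m₁, j₂±m₂, J±M) = (4,2,4,0,6,0)
P² = 1536
sum k=2..2:
  [2] +1/96 = 1/96
S = 1/96
C² = P²·S² = 1/6 ; C = +0.408248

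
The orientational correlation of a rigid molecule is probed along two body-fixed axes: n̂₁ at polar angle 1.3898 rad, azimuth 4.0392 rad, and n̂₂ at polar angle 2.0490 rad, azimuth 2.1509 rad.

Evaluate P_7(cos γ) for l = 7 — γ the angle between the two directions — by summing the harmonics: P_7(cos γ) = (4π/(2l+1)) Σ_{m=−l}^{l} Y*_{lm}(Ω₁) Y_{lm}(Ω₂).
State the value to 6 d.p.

Term-by-term m-sum for l=7 (normalisation 4π/15 = 0.837758):
  term(m=-7) = 0.07702 + 0.05876j   from Y*(Ω₁)=-0.44559 - 0.00003j, Y(Ω₂)=-0.17286 - 0.13186j
  term(m=-6) = -0.04220 + 0.12153j   from Y*(Ω₁)=0.19024 - 0.23853j, Y(Ω₂)=-0.39766 + 0.14023j
  term(m=-5) = 0.06938 + 0.00116j   from Y*(Ω₁)=-0.04351 - 0.19067j, Y(Ω₂)=-0.08471 + 0.34455j
  term(m=-4) = -0.00490 - 0.01579j   from Y*(Ω₁)=0.28735 + 0.13839j, Y(Ω₂)=-0.03531 - 0.03793j
  term(m=-3) = -0.03067 + 0.02181j   from Y*(Ω₁)=0.09597 - 0.04621j, Y(Ω₂)=-0.34827 + 0.05961j
  term(m=-2) = -0.02714 - 0.02000j   from Y*(Ω₁)=-0.07026 + 0.30781j, Y(Ω₂)=-0.04262 + 0.09791j
  term(m=-1) = 0.00687 - 0.02091j   from Y*(Ω₁)=0.04429 + 0.05554j, Y(Ω₂)=-0.16984 - 0.25918j
  term(m=+0) = 0.04633 + 0.00000j   from Y*(Ω₁)=-0.31351 + 0.00000j, Y(Ω₂)=-0.14779 + 0.00000j
  term(m=+1) = 0.00687 + 0.02091j   from Y*(Ω₁)=-0.04429 + 0.05554j, Y(Ω₂)=0.16984 - 0.25918j
  term(m=+2) = -0.02714 + 0.02000j   from Y*(Ω₁)=-0.07026 - 0.30781j, Y(Ω₂)=-0.04262 - 0.09791j
  term(m=+3) = -0.03067 - 0.02181j   from Y*(Ω₁)=-0.09597 - 0.04621j, Y(Ω₂)=0.34827 + 0.05961j
  term(m=+4) = -0.00490 + 0.01579j   from Y*(Ω₁)=0.28735 - 0.13839j, Y(Ω₂)=-0.03531 + 0.03793j
  term(m=+5) = 0.06938 - 0.00116j   from Y*(Ω₁)=0.04351 - 0.19067j, Y(Ω₂)=0.08471 + 0.34455j
  term(m=+6) = -0.04220 - 0.12153j   from Y*(Ω₁)=0.19024 + 0.23853j, Y(Ω₂)=-0.39766 - 0.14023j
  term(m=+7) = 0.07702 - 0.05876j   from Y*(Ω₁)=0.44559 - 0.00003j, Y(Ω₂)=0.17286 - 0.13186j
Σ over m = 0.14307 - 0.00000j; ×(4π/15) → 0.11986 - 0.00000j. Real part: 0.119855

0.119855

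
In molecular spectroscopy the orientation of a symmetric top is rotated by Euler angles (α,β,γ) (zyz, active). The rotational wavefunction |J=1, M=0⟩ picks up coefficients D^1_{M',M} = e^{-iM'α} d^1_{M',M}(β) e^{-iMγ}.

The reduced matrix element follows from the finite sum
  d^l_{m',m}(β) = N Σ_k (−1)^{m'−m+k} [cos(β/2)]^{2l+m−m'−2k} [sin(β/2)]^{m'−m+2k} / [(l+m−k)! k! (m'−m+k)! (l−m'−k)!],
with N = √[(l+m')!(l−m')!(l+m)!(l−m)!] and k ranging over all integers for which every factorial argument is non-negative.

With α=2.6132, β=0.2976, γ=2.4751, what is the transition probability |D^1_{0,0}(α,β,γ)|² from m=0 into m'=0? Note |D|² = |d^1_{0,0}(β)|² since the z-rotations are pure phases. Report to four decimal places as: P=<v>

Split into d^1_{0,0}(β=0.2976) × two z-phases.
With c≡cos(β/2)=0.988950 and s≡sin(β/2)=0.148251, N=[1·1·1·1]^{1/2}=1.000000
The bounds max(0,m−m')=0 and min(l+m,l−m')=1 give 2 terms
  k=0: (−1)^0·1.0000/(1)·0.9889^2·0.1483^0 = +0.978021
  k=1: (−1)^1·1.0000/(1)·0.9889^0·0.1483^2 = -0.021979
d^1_{0,0}(0.2976) = +0.978021 -0.021979 = +0.956043
|D^1_{0,0}|² = |d^1_{0,0}(β)|² = (+0.956043)² = 0.914018 (the z-rotation phases have unit modulus)

P=0.9140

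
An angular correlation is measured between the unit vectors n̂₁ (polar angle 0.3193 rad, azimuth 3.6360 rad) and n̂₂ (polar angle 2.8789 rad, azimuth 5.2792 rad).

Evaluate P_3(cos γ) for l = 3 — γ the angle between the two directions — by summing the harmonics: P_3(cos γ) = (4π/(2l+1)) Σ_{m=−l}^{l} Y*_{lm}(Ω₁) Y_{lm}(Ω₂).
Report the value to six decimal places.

Summing Y*_{l m}(θ₁,φ₁)·Y_{l m}(θ₂,φ₂) over m ∈ [−3, 3]; prefactor 4π/(2·3+1) = 1.795196:
  [-3]  conj(Y_{3,-3})(Ω₁) = -0.00113 - 0.01286j ; Y_{3,-3}(Ω₂) = -0.00724 + 0.00094j ; Δ = 0.00002 + 0.00009j
  [-2]  conj(Y_{3,-2})(Ω₁) = 0.05256 + 0.07987j ; Y_{3,-2}(Ω₂) = 0.02818 - 0.06029j ; Δ = 0.00630 - 0.00092j
  [-1]  conj(Y_{3,-1})(Ω₁) = -0.31320 - 0.16883j ; Y_{3,-1}(Ω₂) = 0.16506 + 0.25933j ; Δ = -0.00791 - 0.10909j
  [+0]  conj(Y_{3,0})(Ω₁) = 0.53407 + 0.00000j ; Y_{3,0}(Ω₂) = -0.59924 + 0.00000j ; Δ = -0.32003 + 0.00000j
  [+1]  conj(Y_{3,1})(Ω₁) = 0.31320 - 0.16883j ; Y_{3,1}(Ω₂) = -0.16506 + 0.25933j ; Δ = -0.00791 + 0.10909j
  [+2]  conj(Y_{3,2})(Ω₁) = 0.05256 - 0.07987j ; Y_{3,2}(Ω₂) = 0.02818 + 0.06029j ; Δ = 0.00630 + 0.00092j
  [+3]  conj(Y_{3,3})(Ω₁) = 0.00113 - 0.01286j ; Y_{3,3}(Ω₂) = 0.00724 + 0.00094j ; Δ = 0.00002 - 0.00009j
Σ over m = -0.32323 + 0.00000j; ×(4π/7) → -0.58025 + 0.00000j. Real part: -0.580253

-0.580253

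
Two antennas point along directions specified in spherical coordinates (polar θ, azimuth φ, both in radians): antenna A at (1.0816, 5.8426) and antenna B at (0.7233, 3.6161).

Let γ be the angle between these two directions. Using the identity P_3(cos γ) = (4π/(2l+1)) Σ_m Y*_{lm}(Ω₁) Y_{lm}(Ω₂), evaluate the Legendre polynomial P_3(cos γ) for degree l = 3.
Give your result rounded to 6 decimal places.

Expand P_3 via completeness: Σ_{m} conj(Y_{3,m}) at Ω₁ times Y_{3,m} at Ω₂ —
  [-3]  conj(Y_{3,-3})(Ω₁) = +0.070729-0.278109i ; Y_{3,-3}(Ω₂) = -0.017751+0.119659i ; Δ = +0.032023+0.013400i
  [-2]  conj(Y_{3,-2})(Ω₁) = +0.238083-0.288688i ; Y_{3,-2}(Ω₂) = +0.195483-0.272791i ; Δ = -0.032210-0.121381i
  [-1]  conj(Y_{3,-1})(Ω₁) = +0.026863-0.012666i ; Y_{3,-1}(Ω₂) = -0.344328+0.176864i ; Δ = -0.007010+0.009112i
  [+0]  conj(Y_{3,0})(Ω₁) = -0.332467-0.000000i ; Y_{3,0}(Ω₂) = -0.053237+0.000000i ; Δ = +0.017700+0.000000i
  [+1]  conj(Y_{3,1})(Ω₁) = -0.026863-0.012666i ; Y_{3,1}(Ω₂) = +0.344328+0.176864i ; Δ = -0.007010-0.009112i
  [+2]  conj(Y_{3,2})(Ω₁) = +0.238083+0.288688i ; Y_{3,2}(Ω₂) = +0.195483+0.272791i ; Δ = -0.032210+0.121381i
  [+3]  conj(Y_{3,3})(Ω₁) = -0.070729-0.278109i ; Y_{3,3}(Ω₂) = +0.017751+0.119659i ; Δ = +0.032023-0.013400i
Σ over m = +0.003305+0.000000i; ×(4π/7) → +0.005933+0.000000i. Real part: 0.005933

0.005933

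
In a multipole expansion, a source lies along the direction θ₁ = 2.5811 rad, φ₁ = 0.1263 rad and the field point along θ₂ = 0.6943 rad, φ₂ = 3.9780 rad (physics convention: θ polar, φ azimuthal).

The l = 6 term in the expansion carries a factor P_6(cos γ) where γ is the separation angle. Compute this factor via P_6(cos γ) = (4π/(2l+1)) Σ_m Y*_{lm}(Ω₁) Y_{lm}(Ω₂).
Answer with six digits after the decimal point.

-0.187788

Summing Y*_{l m}(θ₁,φ₁)·Y_{l m}(θ₂,φ₂) over m ∈ [−6, 6]; prefactor 4π/(2·6+1) = 0.966644:
  [-6]  conj(Y_{6,-6})(Ω₁) = +0.007919+0.007494i ; Y_{6,-6}(Ω₂) = +0.009988+0.031609i ; Δ = -0.000158+0.000325i
  [-5]  conj(Y_{6,-5})(Ω₁) = -0.048572-0.035526i ; Y_{6,-5}(Ω₂) = +0.069767-0.118978i ; Δ = -0.007616+0.003300i
  [-4]  conj(Y_{6,-4})(Ω₁) = +0.171833+0.095036i ; Y_{6,-4}(Ω₂) = -0.321880+0.066602i ; Δ = -0.061639-0.019146i
  [-3]  conj(Y_{6,-3})(Ω₁) = -0.376674-0.149968i ; Y_{6,-3}(Ω₂) = +0.369853+0.271010i ; Δ = -0.098671-0.157549i
  [-2]  conj(Y_{6,-2})(Ω₁) = +0.451899+0.116641i ; Y_{6,-2}(Ω₂) = -0.025527-0.249348i ; Δ = +0.017549-0.115657i
  [-1]  conj(Y_{6,-1})(Ω₁) = -0.084986-0.010791i ; Y_{6,-1}(Ω₂) = +0.163906-0.181542i ; Δ = -0.015889+0.013660i
  [+0]  conj(Y_{6,0})(Ω₁) = -0.413339-0.000000i ; Y_{6,0}(Ω₂) = -0.335268+0.000000i ; Δ = +0.138579+0.000000i
  [+1]  conj(Y_{6,1})(Ω₁) = +0.084986-0.010791i ; Y_{6,1}(Ω₂) = -0.163906-0.181542i ; Δ = -0.015889-0.013660i
  [+2]  conj(Y_{6,2})(Ω₁) = +0.451899-0.116641i ; Y_{6,2}(Ω₂) = -0.025527+0.249348i ; Δ = +0.017549+0.115657i
  [+3]  conj(Y_{6,3})(Ω₁) = +0.376674-0.149968i ; Y_{6,3}(Ω₂) = -0.369853+0.271010i ; Δ = -0.098671+0.157549i
  [+4]  conj(Y_{6,4})(Ω₁) = +0.171833-0.095036i ; Y_{6,4}(Ω₂) = -0.321880-0.066602i ; Δ = -0.061639+0.019146i
  [+5]  conj(Y_{6,5})(Ω₁) = +0.048572-0.035526i ; Y_{6,5}(Ω₂) = -0.069767-0.118978i ; Δ = -0.007616-0.003300i
  [+6]  conj(Y_{6,6})(Ω₁) = +0.007919-0.007494i ; Y_{6,6}(Ω₂) = +0.009988-0.031609i ; Δ = -0.000158-0.000325i
Total Σ_m = -0.194268+0.000000i. Multiply by 0.966644: -0.187788+0.000000i. P_6(cos γ) = -0.187788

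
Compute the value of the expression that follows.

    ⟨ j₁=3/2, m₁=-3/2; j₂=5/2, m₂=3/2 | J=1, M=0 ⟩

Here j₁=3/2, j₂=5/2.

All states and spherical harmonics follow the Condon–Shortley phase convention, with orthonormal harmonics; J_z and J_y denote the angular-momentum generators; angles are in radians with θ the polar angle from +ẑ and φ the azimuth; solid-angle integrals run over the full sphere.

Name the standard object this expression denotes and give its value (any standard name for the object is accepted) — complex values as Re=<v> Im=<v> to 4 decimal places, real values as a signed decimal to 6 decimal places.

Clebsch–Gordan coefficient, −√(1/5) ≈ -0.447214

This is a Clebsch–Gordan (vector-coupling) coefficient.
j₁+j₂−J=3  J+j₁−j₂=0  J−j₁+j₂=2  j₁+j₂+J+1=6
(j₁±m₁, j₂±m₂, J±M) = (0,3,4,1,1,1)
P² = 36/5
sum k=3..3:
  [3] −1/6 = -1/6
S = -1/6
C² = P²·S² = 1/5 ; C = -0.447214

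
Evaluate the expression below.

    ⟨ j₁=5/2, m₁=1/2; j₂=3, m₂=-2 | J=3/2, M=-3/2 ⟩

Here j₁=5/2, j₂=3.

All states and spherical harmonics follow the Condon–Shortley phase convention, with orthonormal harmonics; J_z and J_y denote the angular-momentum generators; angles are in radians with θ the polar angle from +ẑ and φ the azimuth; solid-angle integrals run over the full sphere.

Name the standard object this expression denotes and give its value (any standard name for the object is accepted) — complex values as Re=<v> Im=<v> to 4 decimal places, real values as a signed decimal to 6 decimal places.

Clebsch–Gordan coefficient, −√(2/7) ≈ -0.534522

This is a Clebsch–Gordan (vector-coupling) coefficient.
√[4·4!1!2!/8! · 3!2!1!5!0!3!] = √(288/7)
  +(−1)^1/∏(1,3,1,0,0,2)! = -1/12  (running -1/12)
⟨..|..⟩ = √(288/7)·(-1/12) = -0.534522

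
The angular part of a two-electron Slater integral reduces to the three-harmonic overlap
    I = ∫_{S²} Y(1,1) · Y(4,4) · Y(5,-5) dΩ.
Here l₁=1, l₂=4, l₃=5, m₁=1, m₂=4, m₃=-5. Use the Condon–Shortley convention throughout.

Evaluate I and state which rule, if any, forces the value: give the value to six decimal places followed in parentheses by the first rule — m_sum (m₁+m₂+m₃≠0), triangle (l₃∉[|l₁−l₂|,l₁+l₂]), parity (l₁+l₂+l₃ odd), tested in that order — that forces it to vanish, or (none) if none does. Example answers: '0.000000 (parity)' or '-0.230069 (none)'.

Checks pass: Σm=0; 10 even; l₃=5∈[3,5].
(2·1+1)(2·4+1)(2·5+1) = 297
Δ: 0! 2! 8! / 11! → 1/495
sum: t=0:+1/576 = 1/576
3j²(1 4 5; 0 0 0) = Δ·Π!·Σ² = 5/99  (sign -1)
sum: t=0:+1/80640 = 1/80640
3j²(1 4 5; 1 4 -5) = Δ·Π!·Σ² = 1/11  (sign +1)
combine: 4πI² = 297·5/99·1/11 = 15/11
take √, sign -1: I = -0.32941575
No selection rule forces the value: the integral is nonzero (none).

-0.329416 (none)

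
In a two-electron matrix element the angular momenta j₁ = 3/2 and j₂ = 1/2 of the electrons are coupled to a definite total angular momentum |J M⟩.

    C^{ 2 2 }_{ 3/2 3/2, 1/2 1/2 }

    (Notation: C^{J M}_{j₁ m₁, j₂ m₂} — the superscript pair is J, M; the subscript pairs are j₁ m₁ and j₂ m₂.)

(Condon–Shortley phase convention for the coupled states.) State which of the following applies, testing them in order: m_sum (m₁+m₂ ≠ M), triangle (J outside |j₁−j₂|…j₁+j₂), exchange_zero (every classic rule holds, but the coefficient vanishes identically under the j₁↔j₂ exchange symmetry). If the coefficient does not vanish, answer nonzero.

m-sum: m₁+m₂ = 3/2+1/2 = 2, M = 2  ✓
triangle: |j₁−j₂| = 1 ≤ J = 2 ≤ j₁+j₂ = 2  ✓
exchange: j₁≠j₂ or m₁≠m₂ — the exchange symmetry imposes no constraint here
value check: CG = +1 = +1.000000 ≠ 0

nonzero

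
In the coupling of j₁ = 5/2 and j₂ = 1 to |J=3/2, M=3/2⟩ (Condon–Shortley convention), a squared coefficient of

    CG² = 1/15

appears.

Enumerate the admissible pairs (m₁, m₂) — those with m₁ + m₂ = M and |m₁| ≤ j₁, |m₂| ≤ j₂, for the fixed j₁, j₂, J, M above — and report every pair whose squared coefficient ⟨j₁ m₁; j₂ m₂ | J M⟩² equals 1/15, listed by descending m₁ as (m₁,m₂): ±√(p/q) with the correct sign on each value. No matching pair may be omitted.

Admissible pairs with m₁+m₂ = M = 3/2: (1/2,1), (3/2,0), (5/2,-1)
  (m₁,m₂)=(5/2,-1): CG² = 2/3, CG = +√(2/3)
  (m₁,m₂)=(3/2,0): CG² = 4/15, CG = −√(4/15)
  (m₁,m₂)=(1/2,1): CG² = 1/15, CG = +√(1/15)   ← matches the target
Pairs with CG² = 1/15: (1/2,1): +√(1/15)

(1/2,1): +√(1/15)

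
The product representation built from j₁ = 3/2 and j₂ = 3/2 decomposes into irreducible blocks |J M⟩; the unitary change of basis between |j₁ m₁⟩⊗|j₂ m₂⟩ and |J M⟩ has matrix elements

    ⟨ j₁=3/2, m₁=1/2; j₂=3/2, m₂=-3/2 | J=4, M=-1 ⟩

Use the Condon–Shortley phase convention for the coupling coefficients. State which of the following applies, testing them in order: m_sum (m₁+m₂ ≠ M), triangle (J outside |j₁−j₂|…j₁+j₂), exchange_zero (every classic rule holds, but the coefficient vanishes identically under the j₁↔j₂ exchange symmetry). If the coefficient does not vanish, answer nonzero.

m-sum: m₁+m₂ = 1/2+(-3/2) = -1, M = -1  ✓
triangle: need |j₁−j₂| ≤ J ≤ j₁+j₂, i.e. J ∈ [0, 3]; J = 4 is outside ✗ ⇒ coefficient is 0

triangle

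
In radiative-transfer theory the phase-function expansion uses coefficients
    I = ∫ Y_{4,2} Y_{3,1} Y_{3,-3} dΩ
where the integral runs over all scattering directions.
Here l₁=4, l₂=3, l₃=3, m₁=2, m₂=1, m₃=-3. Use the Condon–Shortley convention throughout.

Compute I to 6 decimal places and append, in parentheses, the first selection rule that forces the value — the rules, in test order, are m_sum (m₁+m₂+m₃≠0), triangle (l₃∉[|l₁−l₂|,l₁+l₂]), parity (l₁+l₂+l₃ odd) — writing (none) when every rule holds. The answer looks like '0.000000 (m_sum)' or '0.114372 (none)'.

Checks pass: Σm=0; 10 even; l₃=3∈[1,7].
(2·4+1)(2·3+1)(2·3+1) = 441
Δ: 4! 4! 2! / 11! → 1/34650
sum: t=1:−1/72 t=2:+1/16 t=3:−1/72 = 5/144
3j²(4 3 3; 0 0 0) = Δ·Π!·Σ² = 2/77  (sign -1)
sum: t=2:+1/192 = 1/192
3j²(4 3 3; 2 1 -3) = Δ·Π!·Σ² = 3/77  (sign +1)
combine: 4πI² = 441·2/77·3/77 = 54/121
take √, sign -1: I = -0.18845135
No selection rule forces the value: the integral is nonzero (none).

-0.188451 (none)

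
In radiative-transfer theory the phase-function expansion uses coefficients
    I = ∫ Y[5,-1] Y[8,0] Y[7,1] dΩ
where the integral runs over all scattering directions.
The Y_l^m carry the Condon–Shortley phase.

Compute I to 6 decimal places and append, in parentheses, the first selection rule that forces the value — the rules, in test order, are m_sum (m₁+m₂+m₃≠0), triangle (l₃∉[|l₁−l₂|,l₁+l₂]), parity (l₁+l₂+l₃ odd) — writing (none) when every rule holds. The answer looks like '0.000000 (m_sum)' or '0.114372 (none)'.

-0.019887 (none)

Rules hold: Σm=0, L=20 even, 3≤7≤13.
N = 11·17·15 = 2805
Δ = 6!·4!·10!/21! = 1/814773960
Racah Σ t=1..5: t=1:−1/87091200 t=2:+1/4976640 t=3:−1/2073600 t=4:+1/4976640 t=5:−1/87091200 = -1/9676800
⇒ 3j(5 8 7; 0 0 0)² = 360/46189, sgn +1
Racah Σ t=2..6: t=2:+1/19906560 t=3:−1/3110400 t=4:+1/3317760 t=5:−1/21772800 t=6:+1/1393459200 = -1/66355200
⇒ 3j(5 8 7; -1 0 1)² = 21/92378, sgn -1
4πI² = N·(3j₀)²·(3jₘ)² = 56700/11408683
I = -1·√(0.0049699/4π) = -0.01988698
No selection rule forces the value: the integral is nonzero (none).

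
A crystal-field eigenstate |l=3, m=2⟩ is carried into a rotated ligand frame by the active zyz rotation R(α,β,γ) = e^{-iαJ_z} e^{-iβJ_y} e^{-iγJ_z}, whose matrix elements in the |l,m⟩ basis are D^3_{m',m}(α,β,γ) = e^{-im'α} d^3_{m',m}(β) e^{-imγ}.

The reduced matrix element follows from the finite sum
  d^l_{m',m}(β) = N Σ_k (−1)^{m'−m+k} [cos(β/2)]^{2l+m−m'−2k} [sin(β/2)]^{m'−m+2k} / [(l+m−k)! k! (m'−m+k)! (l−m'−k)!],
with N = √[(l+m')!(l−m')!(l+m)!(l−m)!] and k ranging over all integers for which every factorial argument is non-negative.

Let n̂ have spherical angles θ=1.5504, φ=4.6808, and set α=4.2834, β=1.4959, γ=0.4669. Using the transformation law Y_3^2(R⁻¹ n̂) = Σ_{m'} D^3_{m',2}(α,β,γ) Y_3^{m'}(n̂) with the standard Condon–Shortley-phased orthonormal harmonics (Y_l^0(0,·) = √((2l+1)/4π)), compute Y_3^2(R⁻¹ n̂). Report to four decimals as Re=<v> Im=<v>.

Re=-0.0540 Im=0.1325

Need the full column D^3_{m',2} for m'=−3..3 at α=4.2834, β=1.4959, γ=0.4669.
cos(β/2)=0.733085, sin(β/2)=0.680137
d^3_{-3,2}: single k=5 term ⇒ +0.261344;  D = +0.208057-0.158156i
d^3_{-2,2}: k∈[4..5] ⇒ +0.574996 -0.098987 = +0.476009;  D = +0.104335+0.464433i
d^3_{-1,2}: k∈[3..4] ⇒ +0.783939 -0.337394 = +0.446545;  D = -0.436920-0.092216i
d^3_{0,2}: k∈[2..3] ⇒ +0.731763 -0.629877 = +0.101886;  D = +0.060600-0.081905i
d^3_{1,2}: k∈[1..2] ⇒ +0.455373 -0.783939 = -0.328566;  D = -0.158908-0.287583i
d^3_{2,2}: k∈[0..1] ⇒ +0.155212 -0.668005 = -0.512793;  D = +0.511320-0.038844i
d^3_{3,2}: single k=0 term ⇒ -0.352730;  D = -0.121999+0.330961i
Y_3^{m'}(θ=1.5504,φ=4.6808) and Σ D·Y over m':
  (+0.2081-0.1582i)·(+0.0395-0.4151i)  (+0.1043+0.4644i)·(-0.0208-0.0013i)  (-0.4369-0.0922i)·(+0.0102-0.3223i)  (+0.0606-0.0819i)·(-0.0228+0.0000i)  (-0.1589-0.2876i)·(-0.0102-0.3223i)  (+0.5113-0.0388i)·(-0.0208+0.0013i)  (-0.1220+0.3310i)·(-0.0395-0.4151i)
Y_3^2(R⁻¹ n̂) = -0.054002+0.132548i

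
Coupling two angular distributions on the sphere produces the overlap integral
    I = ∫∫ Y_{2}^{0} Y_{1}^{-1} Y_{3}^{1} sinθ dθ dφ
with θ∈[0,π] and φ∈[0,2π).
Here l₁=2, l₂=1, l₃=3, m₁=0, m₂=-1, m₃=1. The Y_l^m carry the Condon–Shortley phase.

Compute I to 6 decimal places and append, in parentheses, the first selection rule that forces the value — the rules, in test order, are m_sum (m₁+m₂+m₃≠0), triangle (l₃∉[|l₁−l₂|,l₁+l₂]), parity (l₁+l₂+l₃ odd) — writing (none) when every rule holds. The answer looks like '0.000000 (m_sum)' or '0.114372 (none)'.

-0.202301 (none)

m-sum 0 ✓  L=6 even ✓  1≤3≤3 ✓
Π(2lᵢ+1) = 5×3×7 = 105
triangle coeff Δ(2,1,3) = 1/105
Σ_t [0,0]: t=0:+1/4 = 1/4
(3j)²=3/35 [(2 1 3; 0 0 0)], sign=-1
Σ_t [0,0]: t=0:+1/8 = 1/8
(3j)²=2/35 [(2 1 3; 0 -1 1)], sign=+1
⇒ 4πI² = 18/35
I = (-1)√(18/35/(4π)) = -0.20230066
No selection rule forces the value: the integral is nonzero (none).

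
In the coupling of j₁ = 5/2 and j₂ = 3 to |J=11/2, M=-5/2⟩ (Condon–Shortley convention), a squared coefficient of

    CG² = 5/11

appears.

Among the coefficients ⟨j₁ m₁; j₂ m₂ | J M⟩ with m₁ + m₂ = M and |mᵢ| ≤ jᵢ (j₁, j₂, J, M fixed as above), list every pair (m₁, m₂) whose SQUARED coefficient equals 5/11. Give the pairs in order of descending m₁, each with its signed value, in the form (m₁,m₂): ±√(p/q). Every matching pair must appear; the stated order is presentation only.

Admissible pairs with m₁+m₂ = M = -5/2: (-5/2,0), (-3/2,-1), (-1/2,-2), (1/2,-3)
  (m₁,m₂)=(1/2,-3): CG² = 2/33, CG = +√(2/33)
  (m₁,m₂)=(-1/2,-2): CG² = 4/11, CG = +√(4/11)
  (m₁,m₂)=(-3/2,-1): CG² = 5/11, CG = +√(5/11)   ← matches the target
  (m₁,m₂)=(-5/2,0): CG² = 4/33, CG = +√(4/33)
Pairs with CG² = 5/11: (-3/2,-1): +√(5/11)

(-3/2,-1): +√(5/11)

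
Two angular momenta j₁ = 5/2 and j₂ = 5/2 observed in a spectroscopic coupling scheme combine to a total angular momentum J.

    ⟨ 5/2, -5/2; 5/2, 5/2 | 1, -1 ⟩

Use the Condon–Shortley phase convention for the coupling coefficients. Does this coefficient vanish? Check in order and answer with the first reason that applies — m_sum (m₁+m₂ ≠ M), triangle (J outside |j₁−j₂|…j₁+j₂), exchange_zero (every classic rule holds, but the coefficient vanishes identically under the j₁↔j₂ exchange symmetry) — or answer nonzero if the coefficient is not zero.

m-sum: m₁+m₂ = -5/2+5/2 = 0, M = -1  ✗ ⇒ coefficient is 0

m_sum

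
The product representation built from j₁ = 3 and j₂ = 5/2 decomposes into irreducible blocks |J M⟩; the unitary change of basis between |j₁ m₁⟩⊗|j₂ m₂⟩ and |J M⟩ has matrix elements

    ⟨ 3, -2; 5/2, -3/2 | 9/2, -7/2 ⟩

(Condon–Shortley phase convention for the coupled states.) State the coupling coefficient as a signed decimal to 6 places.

-0.100504  (= −√(1/99))

triangle: 1!·5!·4!/11! = 2880/39916800
(j±m)!: 1!·5!·1!·4!·1!·8! = 116121600
prefactor² = (2J+1)·Δ·N² = 921600/11
  k=0: +1/(0!·1!·5!·1!·0!·3!) = 1/720
  k=1: −1/(1!·0!·4!·0!·1!·4!) = -1/576
Σ = -1/2880  ⇒  CG² = 921600/11·(-1/2880)² = 1/99
CG = −√(1/99) = -0.100504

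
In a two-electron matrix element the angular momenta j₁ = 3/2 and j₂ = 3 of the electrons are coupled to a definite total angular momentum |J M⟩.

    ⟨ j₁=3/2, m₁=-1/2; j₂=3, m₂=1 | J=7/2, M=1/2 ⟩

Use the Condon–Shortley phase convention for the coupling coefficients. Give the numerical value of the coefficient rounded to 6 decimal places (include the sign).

-0.534522

√[8·1!2!5!/9! · 1!2!4!2!4!3!] = √(512/7)
  +(−1)^0/∏(0,1,2,4,0,1)! = 1/48  (running 1/48)
  +(−1)^1/∏(1,0,1,3,1,2)! = -1/12  (running -1/16)
⟨..|..⟩ = √(512/7)·(-1/16) = -0.534522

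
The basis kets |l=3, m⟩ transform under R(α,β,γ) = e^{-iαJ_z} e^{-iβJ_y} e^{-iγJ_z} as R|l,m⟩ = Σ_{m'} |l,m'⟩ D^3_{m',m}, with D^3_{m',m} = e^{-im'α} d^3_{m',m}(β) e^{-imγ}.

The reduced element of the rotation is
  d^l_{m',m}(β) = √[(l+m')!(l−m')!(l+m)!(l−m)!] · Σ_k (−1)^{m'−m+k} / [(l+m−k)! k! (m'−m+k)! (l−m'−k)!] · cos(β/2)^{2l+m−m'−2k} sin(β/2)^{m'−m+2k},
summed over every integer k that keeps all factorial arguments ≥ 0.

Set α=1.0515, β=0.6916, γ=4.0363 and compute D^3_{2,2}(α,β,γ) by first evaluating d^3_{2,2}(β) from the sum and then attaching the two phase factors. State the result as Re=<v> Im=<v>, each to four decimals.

Re=-0.1780 Im=0.1661

First d^3_{2,2}(β=0.6916), then the phase factors e^{-i(2)α} and e^{-i(2)γ}:
Half-angle: c=0.940805, s=0.338949. N=√(120·1·120·1)=120.000000
k∈{0,1} keeps every argument non-negative
  k=0: (−1)^0·120.0000/(120)·0.9408^6·0.3389^0 = +0.693420
  k=1: (−1)^1·120.0000/(24)·0.9408^4·0.3389^2 = -0.450026
d^3_{2,2}(0.6916) = +0.693420 -0.450026 = +0.243394
D = (-0.507433-0.861691i)·(+0.243394)·(-0.216881-0.976198i) = -0.177953+0.166053i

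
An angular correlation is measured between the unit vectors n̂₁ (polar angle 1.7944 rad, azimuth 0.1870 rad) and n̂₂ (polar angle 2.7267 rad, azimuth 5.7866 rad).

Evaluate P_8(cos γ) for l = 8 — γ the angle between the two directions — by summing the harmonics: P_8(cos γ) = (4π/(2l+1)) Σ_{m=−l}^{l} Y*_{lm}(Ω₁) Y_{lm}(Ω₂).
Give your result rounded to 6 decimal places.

Expand P_8 via completeness: Σ_{m} conj(Y_{8,m}) at Ω₁ times Y_{8,m} at Ω₂ —
  m=-8: Y*=+0.031481+0.420110i  Y=-0.000242-0.000265i  product +0.000104-0.000110i
  m=-7: Y*=-0.099182-0.370157i  Y=+0.003082+0.001071i  product +0.000091-0.001247i
  m=-6: Y*=-0.036844-0.076509i  Y=-0.018426+0.003013i  product +0.000909+0.001299i
  m=-5: Y*=+0.213556+0.289359i  Y=+0.059888-0.046352i  product +0.026202+0.007431i
  m=-4: Y*=-0.027192-0.025231i  Y=-0.089478+0.202788i  product +0.007550-0.003257i
  m=-3: Y*=-0.276105-0.173489i  Y=-0.036366-0.447754i  product -0.067640+0.129936i
  m=-2: Y*=+0.083904+0.032930i  Y=+0.295905+0.453995i  product +0.009878+0.047836i
  m=-1: Y*=+0.301484+0.057044i  Y=-0.133648-0.072421i  product -0.036162-0.029458i
  m=+0: Y*=-0.105320-0.000000i  Y=-0.452991+0.000000i  product +0.047709+0.000000i
  m=+1: Y*=-0.301484+0.057044i  Y=+0.133648-0.072421i  product -0.036162+0.029458i
  m=+2: Y*=+0.083904-0.032930i  Y=+0.295905-0.453995i  product +0.009878-0.047836i
  m=+3: Y*=+0.276105-0.173489i  Y=+0.036366-0.447754i  product -0.067640-0.129936i
  m=+4: Y*=-0.027192+0.025231i  Y=-0.089478-0.202788i  product +0.007550+0.003257i
  m=+5: Y*=-0.213556+0.289359i  Y=-0.059888-0.046352i  product +0.026202-0.007431i
  m=+6: Y*=-0.036844+0.076509i  Y=-0.018426-0.003013i  product +0.000909-0.001299i
  m=+7: Y*=+0.099182-0.370157i  Y=-0.003082+0.001071i  product +0.000091+0.001247i
  m=+8: Y*=+0.031481-0.420110i  Y=-0.000242+0.000265i  product +0.000104+0.000110i
Total Σ_m = -0.070427+0.000000i. Multiply by 0.739198: -0.052060+0.000000i. P_8(cos γ) = -0.052060

-0.052060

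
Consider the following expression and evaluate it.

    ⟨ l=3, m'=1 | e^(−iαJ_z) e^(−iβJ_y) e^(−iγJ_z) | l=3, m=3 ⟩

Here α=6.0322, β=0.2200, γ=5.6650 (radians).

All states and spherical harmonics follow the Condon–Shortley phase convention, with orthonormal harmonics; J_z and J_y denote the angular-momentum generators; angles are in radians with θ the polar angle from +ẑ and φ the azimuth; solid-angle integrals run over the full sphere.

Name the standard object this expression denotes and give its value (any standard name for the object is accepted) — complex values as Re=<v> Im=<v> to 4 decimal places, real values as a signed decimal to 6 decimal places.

Wigner D-matrix element, Re=-0.0232 Im=0.0392

This is a Wigner D-matrix element — the rotation-matrix element ⟨l m'| R(α,β,γ) |l m⟩ in the angular-momentum basis.
D^3_{1,3}(6.0322,0.2200,5.6650) = e^{-i·1·6.0322}·d^3_{1,3}(0.2200)·e^{-i·3·5.6650}. Compute d first:
With c≡cos(β/2)=0.993956 and s≡sin(β/2)=0.109778, N=[24·2·720·1]^{1/2}=185.903201
The bounds max(0,m−m')=2 and min(l+m,l−m')=2 give 1 term
  k=2: (−1)^0·185.9032/(48)·0.9940^4·0.1098^2 = +0.045556
d^3_{1,3}(0.2200) = +0.045556
D = (+0.968668+0.248359i)·(+0.045556)·(-0.279967+0.960010i) = -0.023216+0.039196i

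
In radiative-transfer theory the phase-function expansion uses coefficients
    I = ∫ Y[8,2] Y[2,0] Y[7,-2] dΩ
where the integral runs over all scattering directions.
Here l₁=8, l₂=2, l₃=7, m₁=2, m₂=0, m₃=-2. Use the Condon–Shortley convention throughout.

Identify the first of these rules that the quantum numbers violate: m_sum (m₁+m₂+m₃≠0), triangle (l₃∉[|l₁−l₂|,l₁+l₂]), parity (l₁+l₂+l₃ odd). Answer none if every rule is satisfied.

parity

azimuthal sum: 2 + 0 − 2 = 0  ✓
6 ≤ 7 ≤ 10 (triangle on l)  ✓
L = 8 + 2 + 7 = 17 (odd)  ✗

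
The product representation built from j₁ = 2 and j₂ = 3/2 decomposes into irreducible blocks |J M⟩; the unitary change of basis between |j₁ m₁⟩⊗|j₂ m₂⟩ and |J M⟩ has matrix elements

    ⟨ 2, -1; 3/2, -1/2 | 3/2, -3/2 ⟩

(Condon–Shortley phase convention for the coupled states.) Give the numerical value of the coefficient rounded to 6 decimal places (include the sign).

-0.632456  (= −√(2/5))

√[4·2!2!1!/6! · 1!3!1!2!0!3!] = √(8/5)
  +(−1)^1/∏(1,1,2,0,0,1)! = -1/2  (running -1/2)
⟨..|..⟩ = √(8/5)·(-1/2) = -0.632456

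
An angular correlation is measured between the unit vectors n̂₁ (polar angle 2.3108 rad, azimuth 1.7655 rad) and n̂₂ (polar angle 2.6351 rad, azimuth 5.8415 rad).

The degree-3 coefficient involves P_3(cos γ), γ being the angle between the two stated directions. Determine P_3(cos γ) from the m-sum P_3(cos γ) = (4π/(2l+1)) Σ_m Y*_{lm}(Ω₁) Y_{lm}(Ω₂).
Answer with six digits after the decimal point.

-0.431428

Expand P_3 via completeness: Σ_{m} conj(Y_{3,m}) at Ω₁ times Y_{3,m} at Ω₂ —
  term(m=-3) = (0.007549, 0.002657)   from Y*(Ω₁)=(0.092656, -0.140163), Y(Ω₂)=(0.011588, 0.046201)
  term(m=-2) = (-0.023207, -0.075551)   from Y*(Ω₁)=(0.347662, 0.142668), Y(Ω₂)=(-0.133454, -0.162547)
  term(m=-1) = (-0.079941, 0.108183)   from Y*(Ω₁)=(-0.058796, 0.298150), Y(Ω₂)=(0.400159, 0.189212)
  term(m=+0) = (-0.049126, 0.000000)   from Y*(Ω₁)=(0.182849, -0.000000), Y(Ω₂)=(-0.268671, 0.000000)
  term(m=+1) = (-0.079941, -0.108183)   from Y*(Ω₁)=(0.058796, 0.298150), Y(Ω₂)=(-0.400159, 0.189212)
  term(m=+2) = (-0.023207, 0.075551)   from Y*(Ω₁)=(0.347662, -0.142668), Y(Ω₂)=(-0.133454, 0.162547)
  term(m=+3) = (0.007549, -0.002657)   from Y*(Ω₁)=(-0.092656, -0.140163), Y(Ω₂)=(-0.011588, 0.046201)
Accumulated sum (-0.240324, 0.000000); after 4π/(2l+1) scaling, (-0.431428, 0.000000) ⇒ P_3 = -0.431428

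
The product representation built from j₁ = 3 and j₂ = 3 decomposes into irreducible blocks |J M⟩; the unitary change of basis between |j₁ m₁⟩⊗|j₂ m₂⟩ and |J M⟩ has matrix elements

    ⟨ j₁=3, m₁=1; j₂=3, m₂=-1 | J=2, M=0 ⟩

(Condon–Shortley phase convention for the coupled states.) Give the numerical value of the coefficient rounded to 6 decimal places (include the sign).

−√(3/28) ≈ -0.327327

j₁+j₂−J=4  J+j₁−j₂=2  J−j₁+j₂=2  j₁+j₂+J+1=9
(j₁±m₁, j₂±m₂, J±M) = (4,2,2,4,2,2)
P² = 256/21
sum k=0..2:
  [0] +1/96 = 1/96
  [1] −1/6 = -1/6
  [2] +1/16 = 1/16
S = -3/32
C² = P²·S² = 3/28 ; C = -0.327327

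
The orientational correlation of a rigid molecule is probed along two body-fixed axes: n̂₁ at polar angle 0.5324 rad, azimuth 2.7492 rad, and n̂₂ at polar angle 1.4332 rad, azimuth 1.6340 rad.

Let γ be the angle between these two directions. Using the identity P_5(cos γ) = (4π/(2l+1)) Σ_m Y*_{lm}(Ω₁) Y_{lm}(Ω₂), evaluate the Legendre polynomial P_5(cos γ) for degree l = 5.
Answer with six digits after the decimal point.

Term-by-term m-sum for l=5 (normalisation 4π/11 = 1.142397):
  [-5]  conj(Y_{5,-5})(Ω₁) = (0.005963, 0.014459) ; Y_{5,-5}(Ω₂) = (-0.137556, -0.420691) ; Δ = (0.005263, -0.004498)
  [-4]  conj(Y_{5,-4})(Ω₁) = (0.000103, -0.083953) ; Y_{5,-4}(Ω₂) = (0.187651, -0.048478) ; Δ = (-0.004051, -0.015759)
  [-3]  conj(Y_{5,-3})(Ω₁) = (-0.098584, 0.237386) ; Y_{5,-3}(Ω₂) = (-0.052641, -0.274291) ; Δ = (0.070302, 0.014545)
  [-2]  conj(Y_{5,-2})(Ω₁) = (0.326635, -0.326235) ; Y_{5,-2}(Ω₂) = (0.213495, -0.027132) ; Δ = (0.060884, -0.078512)
  [-1]  conj(Y_{5,-1})(Ω₁) = (-0.327430, 0.135508) ; Y_{5,-1}(Ω₂) = (-0.014909, -0.235580) ; Δ = (0.036805, 0.075115)
  [+0]  conj(Y_{5,0})(Ω₁) = (-0.226363, -0.000000) ; Y_{5,0}(Ω₂) = (0.219850, 0.000000) ; Δ = (-0.049766, -0.000000)
  [+1]  conj(Y_{5,1})(Ω₁) = (0.327430, 0.135508) ; Y_{5,1}(Ω₂) = (0.014909, -0.235580) ; Δ = (0.036805, -0.075115)
  [+2]  conj(Y_{5,2})(Ω₁) = (0.326635, 0.326235) ; Y_{5,2}(Ω₂) = (0.213495, 0.027132) ; Δ = (0.060884, 0.078512)
  [+3]  conj(Y_{5,3})(Ω₁) = (0.098584, 0.237386) ; Y_{5,3}(Ω₂) = (0.052641, -0.274291) ; Δ = (0.070302, -0.014545)
  [+4]  conj(Y_{5,4})(Ω₁) = (0.000103, 0.083953) ; Y_{5,4}(Ω₂) = (0.187651, 0.048478) ; Δ = (-0.004051, 0.015759)
  [+5]  conj(Y_{5,5})(Ω₁) = (-0.005963, 0.014459) ; Y_{5,5}(Ω₂) = (0.137556, -0.420691) ; Δ = (0.005263, 0.004498)
Total Σ_m = (0.288640, 0.000000). Multiply by 1.142397: (0.329741, 0.000000). P_5(cos γ) = 0.329741

0.329741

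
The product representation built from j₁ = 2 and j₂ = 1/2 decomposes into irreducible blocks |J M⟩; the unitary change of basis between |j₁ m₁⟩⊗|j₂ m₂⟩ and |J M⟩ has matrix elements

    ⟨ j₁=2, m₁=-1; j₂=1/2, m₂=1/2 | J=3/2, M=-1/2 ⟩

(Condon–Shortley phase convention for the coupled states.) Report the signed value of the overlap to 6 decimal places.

-0.774597

√[4·1!3!0!/5! · 1!3!1!0!1!2!] = √(12/5)
  +(−1)^1/∏(1,0,2,0,1,0)! = -1/2  (running -1/2)
⟨..|..⟩ = √(12/5)·(-1/2) = -0.774597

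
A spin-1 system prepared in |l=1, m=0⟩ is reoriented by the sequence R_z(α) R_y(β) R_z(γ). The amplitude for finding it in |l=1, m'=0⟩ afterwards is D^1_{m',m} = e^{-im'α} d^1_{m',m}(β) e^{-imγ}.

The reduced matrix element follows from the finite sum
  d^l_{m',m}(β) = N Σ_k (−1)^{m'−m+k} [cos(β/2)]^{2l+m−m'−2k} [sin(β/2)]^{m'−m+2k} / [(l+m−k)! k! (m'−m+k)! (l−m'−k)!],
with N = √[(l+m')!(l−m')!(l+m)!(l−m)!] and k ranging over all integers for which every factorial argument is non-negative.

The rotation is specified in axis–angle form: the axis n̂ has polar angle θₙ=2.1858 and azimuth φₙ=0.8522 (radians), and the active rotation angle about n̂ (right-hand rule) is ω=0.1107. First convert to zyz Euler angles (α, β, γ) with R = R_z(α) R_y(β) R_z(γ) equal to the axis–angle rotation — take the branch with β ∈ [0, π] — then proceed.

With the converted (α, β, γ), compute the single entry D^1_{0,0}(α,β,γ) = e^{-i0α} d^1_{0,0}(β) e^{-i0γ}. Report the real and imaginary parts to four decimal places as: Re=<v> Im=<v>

Axis–angle → zyz. n̂ = (sinθₙcosφₙ, sinθₙsinφₙ, cosθₙ) = (+0.537704, +0.614809, -0.576962), ω = 0.1107.
R = I cosω + sinω [n̂]ₓ + (1−cosω) n̂n̂ᵀ gives
  R = [+0.995649, +0.065763, +0.066021; -0.061716, +0.996193, -0.061574; -0.069819, +0.057231, +0.995917]
β = atan2(√(R₁₃²+R₂₃²), R₃₃) = 0.090401; α = atan2(R₂₃, R₁₃) mod 2π = 5.532632; γ = atan2(R₃₂, −R₃₁) mod 2π = 0.686640
D^1_{0,0}(5.5326,0.0904,0.6866) = e^{-i·0·5.5326}·d^1_{0,0}(0.0904)·e^{-i·0·0.6866}. Compute d first:
Half-angle: c=0.998979, s=0.045185. N=√(1·1·1·1)=1.000000
The bounds max(0,m−m')=0 and min(l+m,l−m')=1 give 2 terms
  k=0: (−1)^0·1.0000/(1)·0.9990^2·0.0452^0 = +0.997958
  k=1: (−1)^1·1.0000/(1)·0.9990^0·0.0452^2 = -0.002042
d^1_{0,0}(0.0904) = +0.997958 -0.002042 = +0.995917
Attach z-rotation phases: D = e^{-i(0)(5.5326)}·(+0.995917)·e^{-i(0)(0.6866)} = +0.995917+0.000000i

Re=0.9959 Im=0.0000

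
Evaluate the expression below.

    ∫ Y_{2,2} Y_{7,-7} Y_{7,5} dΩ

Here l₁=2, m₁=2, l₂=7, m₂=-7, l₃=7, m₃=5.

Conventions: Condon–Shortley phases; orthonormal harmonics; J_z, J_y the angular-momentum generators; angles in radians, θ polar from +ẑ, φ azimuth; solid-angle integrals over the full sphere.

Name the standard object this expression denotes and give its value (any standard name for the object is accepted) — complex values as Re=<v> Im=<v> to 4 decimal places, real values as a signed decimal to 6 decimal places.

Gaunt coefficient, +0.066694

This is a Gaunt coefficient — the integral of a triple product of spherical harmonics over the sphere.
Rules hold: Σm=0, L=16 even, 5≤7≤9.
N = 5·15·15 = 1125
Δ = 2!·2!·12!/17! = 1/185640
Racah Σ t=0..2: t=0:+1/2419200 t=1:−1/518400 t=2:+1/2419200 = -1/907200
⇒ 3j(2 7 7; 0 0 0)² = 56/3315, sgn +1
Racah Σ t=0..0: t=0:+1/1916006400 = 1/1916006400
⇒ 3j(2 7 7; 2 -7 5)² = 1/340, sgn +1
4πI² = N·(3j₀)²·(3jₘ)² = 210/3757
I = +1·√(0.0558957/4π) = 0.06669359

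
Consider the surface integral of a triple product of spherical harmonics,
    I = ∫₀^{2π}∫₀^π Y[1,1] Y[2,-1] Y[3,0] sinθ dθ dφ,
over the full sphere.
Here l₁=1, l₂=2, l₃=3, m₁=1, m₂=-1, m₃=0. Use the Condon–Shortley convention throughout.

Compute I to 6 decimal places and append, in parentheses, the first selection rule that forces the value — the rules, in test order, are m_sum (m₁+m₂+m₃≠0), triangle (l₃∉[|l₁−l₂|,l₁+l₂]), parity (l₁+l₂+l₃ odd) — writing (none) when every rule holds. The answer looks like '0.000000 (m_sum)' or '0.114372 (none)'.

Checks pass: Σm=0; 6 even; l₃=3∈[1,3].
(2·1+1)(2·2+1)(2·3+1) = 105
Δ: 0! 2! 4! / 7! → 1/105
sum: t=0:+1/4 = 1/4
3j²(1 2 3; 0 0 0) = Δ·Π!·Σ² = 3/35  (sign -1)
sum: t=0:+1/12 = 1/12
3j²(1 2 3; 1 -1 0) = Δ·Π!·Σ² = 1/35  (sign -1)
combine: 4πI² = 105·3/35·1/35 = 9/35
take √, sign +1: I = 0.14304817
No selection rule forces the value: the integral is nonzero (none).

0.143048 (none)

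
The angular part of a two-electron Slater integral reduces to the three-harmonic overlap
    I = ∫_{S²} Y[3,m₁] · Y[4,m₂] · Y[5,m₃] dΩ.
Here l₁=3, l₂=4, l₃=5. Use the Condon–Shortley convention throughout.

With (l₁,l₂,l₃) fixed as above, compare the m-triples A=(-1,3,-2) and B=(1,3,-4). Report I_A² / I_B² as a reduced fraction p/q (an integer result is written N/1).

49/3

Same 3,4,5: normalisation and zero-m 3j drop out of the ratio.
A: Δ: 2! 4! 6! / 13! → 1/180180; sum: t=1:−1/4320 t=2:+1/960 = 7/8640; 3j²(3 4 5; -1 3 -2) = Δ·Π!·Σ² = 343/12870  (sign -1)
B: Δ: 2! 4! 6! / 13! → 1/180180; sum: t=1:−1/4320 t=2:+1/5760 = -1/17280; 3j²(3 4 5; 1 3 -4) = Δ·Π!·Σ² = 7/4290  (sign +1)
I_A²/I_B² = (343/12870)/(7/4290) = 49/3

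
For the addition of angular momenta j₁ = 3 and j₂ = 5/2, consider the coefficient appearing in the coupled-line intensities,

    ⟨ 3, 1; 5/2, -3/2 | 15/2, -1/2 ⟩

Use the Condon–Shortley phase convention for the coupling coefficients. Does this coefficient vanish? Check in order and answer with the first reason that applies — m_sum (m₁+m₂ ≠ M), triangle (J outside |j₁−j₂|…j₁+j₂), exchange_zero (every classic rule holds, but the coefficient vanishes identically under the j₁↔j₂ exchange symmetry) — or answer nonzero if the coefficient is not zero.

triangle

m-sum: m₁+m₂ = 1+(-3/2) = -1/2, M = -1/2  ✓
triangle: need |j₁−j₂| ≤ J ≤ j₁+j₂, i.e. J ∈ [1/2, 11/2]; J = 15/2 is outside ✗ ⇒ coefficient is 0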